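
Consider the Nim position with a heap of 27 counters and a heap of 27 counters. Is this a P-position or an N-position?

P-position

Nim-sum: 27 ^ 27 = 0.
The nim-sum is 0, so this is a P-position: the player to move is in a losing position under optimal play.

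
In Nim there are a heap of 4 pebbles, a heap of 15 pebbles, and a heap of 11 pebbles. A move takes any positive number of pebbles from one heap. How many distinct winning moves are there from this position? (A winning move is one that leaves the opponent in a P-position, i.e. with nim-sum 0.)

0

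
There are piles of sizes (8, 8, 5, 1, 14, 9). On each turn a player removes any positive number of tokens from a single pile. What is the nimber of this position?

Bitwise XOR of the heap sizes:
  1000  (8)
  1000  (8)
  0101  (5)
  0001  (1)
  1110  (14)
  1001  (9)
  ----
  0011  (3)

3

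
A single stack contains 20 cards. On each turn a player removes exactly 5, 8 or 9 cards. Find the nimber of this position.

Grundy values for subtraction set {5, 8, 9}:
k:     0  1  2  3  4  5  6  7  8  9 10 11 12 13 14 15 16 17 18 19 20
g(k):  0  0  0  0  0  1  1  1  1  1  2  2  2  2  0  0  0  0  0  1  1
So g(20) = 1.

1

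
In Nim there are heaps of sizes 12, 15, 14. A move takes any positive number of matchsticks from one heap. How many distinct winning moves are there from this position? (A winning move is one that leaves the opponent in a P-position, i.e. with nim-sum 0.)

3

Nim-sum: 12 ⊕ 15 ⊕ 14 = 13.
The overall nim-sum is X = 13. A heap of size p has a winning move iff p XOR X < p (reduce it to p XOR X).
  12: 12 XOR 13 = 1 < 12 — winning move (to 1).
  15: 15 XOR 13 = 2 < 15 — winning move (to 2).
  14: 14 XOR 13 = 3 < 14 — winning move (to 3).
That gives 3 winning moves.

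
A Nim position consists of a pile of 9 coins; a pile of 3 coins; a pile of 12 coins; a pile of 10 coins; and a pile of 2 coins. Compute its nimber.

Bitwise XOR of the heap sizes:
  1001  (9)
  0011  (3)
  1100  (12)
  1010  (10)
  0010  (2)
  ----
  1110  (14)

14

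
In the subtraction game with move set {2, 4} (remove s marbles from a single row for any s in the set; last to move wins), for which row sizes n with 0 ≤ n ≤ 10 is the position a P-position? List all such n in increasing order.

0, 1, 6, 7

Build the Grundy sequence with g(k) = mex{g(k−s) : s ∈ {2, 4}, s ≤ k}:
k:     0  1  2  3  4  5  6  7  8  9 10
g(k):  0  0  1  1  2  2  0  0  1  1  2
The P-positions (g = 0) in 0..10 are 0, 1, 6, 7.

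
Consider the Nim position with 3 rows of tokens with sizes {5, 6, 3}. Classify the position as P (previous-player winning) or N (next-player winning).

P-position

In binary:
  101  (5)
  110  (6)
  011  (3)
  ---
  000  (0)
The nim-sum is 0, so this is a P-position: the player to move is in a losing position under optimal play.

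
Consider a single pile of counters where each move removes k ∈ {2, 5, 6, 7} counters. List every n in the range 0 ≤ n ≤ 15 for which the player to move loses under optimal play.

0, 1, 4, 12, 13

Grundy values for subtraction set {2, 5, 6, 7}:
k:     0  1  2  3  4  5  6  7  8  9 10 11 12 13 14 15
g(k):  0  0  1  1  0  2  1  3  2  2  3  3  0  0  1  1
The P-positions (g = 0) in 0..15 are 0, 1, 4, 12, 13.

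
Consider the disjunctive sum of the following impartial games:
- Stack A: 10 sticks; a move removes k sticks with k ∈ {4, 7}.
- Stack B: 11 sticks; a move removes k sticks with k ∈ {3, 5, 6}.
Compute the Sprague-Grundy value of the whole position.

2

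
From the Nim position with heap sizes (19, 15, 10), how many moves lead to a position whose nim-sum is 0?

Bitwise XOR of the heap sizes:
  10011  (19)
  01111  (15)
  01010  (10)
  -----
  10110  (22)
The overall nim-sum is X = 22. A heap of size p has a winning move iff p XOR X < p (reduce it to p XOR X).
  19: 19 XOR 22 = 5 < 19 — winning move (to 5).
  15: 15 XOR 22 = 25 ≥ 15 — no move.
  10: 10 XOR 22 = 28 ≥ 10 — no move.
That gives 1 winning move.

1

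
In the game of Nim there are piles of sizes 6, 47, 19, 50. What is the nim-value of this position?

In binary:
  000110  (6)
  101111  (47)
  010011  (19)
  110010  (50)
  ------
  001000  (8)

8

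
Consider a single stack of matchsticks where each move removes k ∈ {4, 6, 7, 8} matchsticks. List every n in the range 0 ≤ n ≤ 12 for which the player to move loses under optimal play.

Grundy values for subtraction set {4, 6, 7, 8}:
k:     0  1  2  3  4  5  6  7  8  9 10 11 12
g(k):  0  0  0  0  1  1  1  1  2  2  2  2  0
The P-positions (g = 0) in 0..12 are 0, 1, 2, 3, 12.

0, 1, 2, 3, 12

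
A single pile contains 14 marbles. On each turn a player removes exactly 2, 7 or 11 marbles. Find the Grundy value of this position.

0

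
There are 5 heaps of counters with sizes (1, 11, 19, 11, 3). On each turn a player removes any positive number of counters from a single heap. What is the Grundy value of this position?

17

Compute the nim-sum pairwise:
1 XOR 11 = 10
10 XOR 19 = 25
25 XOR 11 = 18
18 XOR 3 = 17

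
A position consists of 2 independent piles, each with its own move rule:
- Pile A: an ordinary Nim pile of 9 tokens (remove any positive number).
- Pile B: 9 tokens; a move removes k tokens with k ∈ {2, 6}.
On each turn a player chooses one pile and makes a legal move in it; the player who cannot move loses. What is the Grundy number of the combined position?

9

Pile A is a plain Nim pile of size 9, so its Grundy value is 9.
For pile B, compute g(0), g(1), … with moves {2, 6}:
k:     0  1  2  3  4  5  6  7  8  9
g(k):  0  0  1  1  0  0  1  1  0  0
So g(9) = 0.
The value of a disjunctive sum is the nim-sum of the parts.
Combined value = 9 XOR 0 = 9.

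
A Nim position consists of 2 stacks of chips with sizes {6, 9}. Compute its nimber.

Bitwise XOR of the heap sizes:
  0110  (6)
  1001  (9)
  ----
  1111  (15)

15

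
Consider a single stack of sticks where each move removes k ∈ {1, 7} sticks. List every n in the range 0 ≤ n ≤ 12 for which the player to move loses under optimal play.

0, 2, 4, 6, 8, 10, 12

Compute g(0), g(1), … for moves {1, 7}:
g(0) = mex{} = 0
g(1) = mex{0} = 1
g(2) = mex{1} = 0
g(3) = mex{0} = 1
g(4) = mex{1} = 0
g(5) = mex{0} = 1
g(6) = mex{1} = 0
g(7) = mex{0} = 1
g(8) = mex{1} = 0
g(9) = mex{0} = 1
g(10) = mex{1} = 0
g(11) = mex{0} = 1
g(12) = mex{1} = 0
The P-positions (g = 0) in 0..12 are 0, 2, 4, 6, 8, 10, 12.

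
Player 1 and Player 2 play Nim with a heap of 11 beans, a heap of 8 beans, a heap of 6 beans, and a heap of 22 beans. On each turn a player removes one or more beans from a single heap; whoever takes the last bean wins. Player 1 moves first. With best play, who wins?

Player 1 wins

Compute the nim-sum pairwise:
11 ⊕ 8 = 3
3 ⊕ 6 = 5
5 ⊕ 22 = 19
The nim-sum is 19 ≠ 0, so this is an N-position: the player to move can win; Player 1 has a winning move.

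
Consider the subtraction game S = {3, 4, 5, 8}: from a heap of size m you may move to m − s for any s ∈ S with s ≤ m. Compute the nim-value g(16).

Build the Grundy sequence with g(k) = mex{g(k−s) : s ∈ {3, 4, 5, 8}, s ≤ k}:
k:     0  1  2  3  4  5  6  7  8  9 10 11 12 13 14 15 16
g(k):  0  0  0  1  1  1  2  2  2  3  3  0  0  0  1  1  1
So g(16) = 1.

1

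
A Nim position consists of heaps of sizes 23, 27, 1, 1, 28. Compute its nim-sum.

16

Nim-sum: 23 ⊕ 27 ⊕ 1 ⊕ 1 ⊕ 28 = 16.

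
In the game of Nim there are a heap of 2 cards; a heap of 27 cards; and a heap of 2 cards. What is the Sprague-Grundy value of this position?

27

Bitwise XOR of the heap sizes:
  00010  (2)
  11011  (27)
  00010  (2)
  -----
  11011  (27)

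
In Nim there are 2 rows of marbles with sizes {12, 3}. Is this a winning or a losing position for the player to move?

Bitwise XOR of the heap sizes:
  1100  (12)
  0011  (3)
  ----
  1111  (15)
The nim-sum is 15 ≠ 0, so this is an N-position: the player to move can win.

Winning position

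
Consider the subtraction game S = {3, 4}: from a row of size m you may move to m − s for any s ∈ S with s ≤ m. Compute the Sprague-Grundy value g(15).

Compute g(0), g(1), … for moves {3, 4}:
k:     0  1  2  3  4  5  6  7  8  9 10 11 12 13 14 15
g(k):  0  0  0  1  1  1  2  0  0  0  1  1  1  2  0  0
So g(15) = 0.

0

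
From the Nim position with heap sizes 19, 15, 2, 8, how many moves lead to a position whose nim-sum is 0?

1

Nim-sum: 19 XOR 15 XOR 2 XOR 8 = 22.
The overall nim-sum is X = 22. A heap of size p has a winning move iff p XOR X < p (reduce it to p XOR X).
  19: 19 XOR 22 = 5 < 19 — winning move (to 5).
  15: 15 XOR 22 = 25 ≥ 15 — no move.
  2: 2 XOR 22 = 20 ≥ 2 — no move.
  8: 8 XOR 22 = 30 ≥ 8 — no move.
That gives 1 winning move.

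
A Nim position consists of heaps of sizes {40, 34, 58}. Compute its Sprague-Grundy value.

Compute the nim-sum pairwise:
40 ^ 34 = 10
10 ^ 58 = 48

48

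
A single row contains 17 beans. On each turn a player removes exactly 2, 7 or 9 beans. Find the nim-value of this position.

1

Build the Grundy sequence with g(k) = mex{g(k−s) : s ∈ {2, 7, 9}, s ≤ k}:
k:     0  1  2  3  4  5  6  7  8  9 10 11 12 13 14 15 16 17
g(k):  0  0  1  1  0  0  1  1  2  2  3  3  2  2  3  0  0  1
So g(17) = 1.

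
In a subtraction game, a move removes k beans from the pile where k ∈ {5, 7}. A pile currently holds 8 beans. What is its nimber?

1

Compute g(0), g(1), … for moves {5, 7}:
g(0) = mex{} = 0
g(1) = mex{} = 0
g(2) = mex{} = 0
g(3) = mex{} = 0
g(4) = mex{} = 0
g(5) = mex{0} = 1
g(6) = mex{0} = 1
g(7) = mex{0} = 1
g(8) = mex{0} = 1
So g(8) = 1.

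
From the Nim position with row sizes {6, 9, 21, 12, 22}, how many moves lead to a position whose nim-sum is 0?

Nim-sum: 6 XOR 9 XOR 21 XOR 12 XOR 22 = 0.
The nim-sum is already 0, so every move leaves a nonzero nim-sum — there are no winning moves.

0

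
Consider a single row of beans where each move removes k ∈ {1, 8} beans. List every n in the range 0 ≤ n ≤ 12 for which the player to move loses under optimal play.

Compute g(0), g(1), … for moves {1, 8}:
k:     0  1  2  3  4  5  6  7  8  9 10 11 12
g(k):  0  1  0  1  0  1  0  1  2  0  1  0  1
The P-positions (g = 0) in 0..12 are 0, 2, 4, 6, 9, 11.

0, 2, 4, 6, 9, 11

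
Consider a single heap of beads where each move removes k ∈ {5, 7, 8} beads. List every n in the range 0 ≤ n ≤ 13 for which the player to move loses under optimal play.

0, 1, 2, 3, 4, 13

Compute g(0), g(1), … for moves {5, 7, 8}:
k:     0  1  2  3  4  5  6  7  8  9 10 11 12 13
g(k):  0  0  0  0  0  1  1  1  1  1  2  2  2  0
The P-positions (g = 0) in 0..13 are 0, 1, 2, 3, 4, 13.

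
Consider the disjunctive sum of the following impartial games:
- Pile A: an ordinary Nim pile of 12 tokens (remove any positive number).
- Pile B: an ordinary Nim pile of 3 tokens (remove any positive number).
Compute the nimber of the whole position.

Pile A is a plain Nim pile of size 12, so its Grundy value is 12.
Pile B is a plain Nim pile of size 3, so its Grundy value is 3.
By the Sprague-Grundy theorem, the Grundy value of a sum of independent games is the XOR of the component values.
Combined value = 12 XOR 3 = 15.

15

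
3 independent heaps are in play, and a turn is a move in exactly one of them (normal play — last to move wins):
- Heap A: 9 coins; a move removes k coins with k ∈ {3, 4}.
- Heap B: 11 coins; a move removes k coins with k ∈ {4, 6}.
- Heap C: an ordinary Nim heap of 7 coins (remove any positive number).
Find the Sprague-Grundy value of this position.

For heap A, compute g(0), g(1), … with moves {3, 4}:
k:     0  1  2  3  4  5  6  7  8  9
g(k):  0  0  0  1  1  1  2  0  0  0
So g(9) = 0.
For heap B, compute g(0), g(1), … with moves {4, 6}:
k:     0  1  2  3  4  5  6  7  8  9 10 11
g(k):  0  0  0  0  1  1  1  1  2  2  0  0
So g(11) = 0.
Heap C is a plain Nim heap of size 7, so its Grundy value is 7.
The value of a disjunctive sum is the nim-sum of the parts.
Combined value = 0 ⊕ 0 ⊕ 7 = 7.

7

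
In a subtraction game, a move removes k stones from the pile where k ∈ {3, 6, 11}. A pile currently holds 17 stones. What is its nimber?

Compute g(0), g(1), … for moves {3, 6, 11}:
k:     0  1  2  3  4  5  6  7  8  9 10 11 12 13 14 15 16 17
g(k):  0  0  0  1  1  1  2  2  2  0  0  3  1  1  0  2  2  1
So g(17) = 1.

1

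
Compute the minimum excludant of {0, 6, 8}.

1

0 is in the set but 1 is not, so the mex is 1.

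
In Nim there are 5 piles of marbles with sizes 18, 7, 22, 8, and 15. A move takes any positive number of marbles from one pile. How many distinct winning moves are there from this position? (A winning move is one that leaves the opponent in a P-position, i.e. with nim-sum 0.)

Nim-sum: 18 ⊕ 7 ⊕ 22 ⊕ 8 ⊕ 15 = 4.
The overall nim-sum is X = 4. A pile of size p has a winning move iff p XOR X < p (reduce it to p XOR X).
  18: 18 XOR 4 = 22 ≥ 18 — no move.
  7: 7 XOR 4 = 3 < 7 — winning move (to 3).
  22: 22 XOR 4 = 18 < 22 — winning move (to 18).
  8: 8 XOR 4 = 12 ≥ 8 — no move.
  15: 15 XOR 4 = 11 < 15 — winning move (to 11).
That gives 3 winning moves.

3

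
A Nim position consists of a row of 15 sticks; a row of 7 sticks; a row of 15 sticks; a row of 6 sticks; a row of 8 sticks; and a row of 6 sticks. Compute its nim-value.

15

In binary:
  1111  (15)
  0111  (7)
  1111  (15)
  0110  (6)
  1000  (8)
  0110  (6)
  ----
  1111  (15)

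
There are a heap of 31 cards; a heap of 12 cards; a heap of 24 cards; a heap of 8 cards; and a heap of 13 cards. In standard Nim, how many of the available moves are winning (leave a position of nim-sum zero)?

Write each in binary and XOR column by column:
  11111  (31)
  01100  (12)
  11000  (24)
  01000  (8)
  01101  (13)
  -----
  01110  (14)
The overall nim-sum is X = 14. A heap of size p has a winning move iff p XOR X < p (reduce it to p XOR X).
  31: 31 XOR 14 = 17 < 31 — winning move (to 17).
  12: 12 XOR 14 = 2 < 12 — winning move (to 2).
  24: 24 XOR 14 = 22 < 24 — winning move (to 22).
  8: 8 XOR 14 = 6 < 8 — winning move (to 6).
  13: 13 XOR 14 = 3 < 13 — winning move (to 3).
That gives 5 winning moves.

5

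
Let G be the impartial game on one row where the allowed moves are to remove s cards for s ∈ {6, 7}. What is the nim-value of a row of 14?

0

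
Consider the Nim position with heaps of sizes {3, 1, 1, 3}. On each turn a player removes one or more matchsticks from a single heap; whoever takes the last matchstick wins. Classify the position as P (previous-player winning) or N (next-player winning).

Bitwise XOR of the heap sizes:
  11  (3)
  01  (1)
  01  (1)
  11  (3)
  --
  00  (0)
The nim-sum is 0, so this is a P-position: the player to move is in a losing position under optimal play.

P-position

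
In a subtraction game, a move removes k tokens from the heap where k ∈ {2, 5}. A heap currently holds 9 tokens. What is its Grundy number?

Grundy values for subtraction set {2, 5}:
k:     0  1  2  3  4  5  6  7  8  9
g(k):  0  0  1  1  0  2  1  0  0  1
So g(9) = 1.

1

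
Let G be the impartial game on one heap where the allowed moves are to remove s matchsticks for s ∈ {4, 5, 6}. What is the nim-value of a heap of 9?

2

Build the Grundy sequence with g(k) = mex{g(k−s) : s ∈ {4, 5, 6}, s ≤ k}:
g(0) = mex{} = 0
g(1) = mex{} = 0
g(2) = mex{} = 0
g(3) = mex{} = 0
g(4) = mex{0} = 1
g(5) = mex{0} = 1
g(6) = mex{0} = 1
g(7) = mex{0} = 1
g(8) = mex{0,1} = 2
g(9) = mex{0,1} = 2
So g(9) = 2.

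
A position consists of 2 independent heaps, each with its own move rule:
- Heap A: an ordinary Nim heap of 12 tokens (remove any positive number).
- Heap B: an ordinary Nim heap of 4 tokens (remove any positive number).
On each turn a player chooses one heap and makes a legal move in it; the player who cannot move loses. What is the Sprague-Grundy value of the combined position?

8

Heap A is a plain Nim heap of size 12, so its Grundy value is 12.
Heap B is a plain Nim heap of size 4, so its Grundy value is 4.
The value of a disjunctive sum is the nim-sum of the parts.
Combined value = 12 ⊕ 4 = 8.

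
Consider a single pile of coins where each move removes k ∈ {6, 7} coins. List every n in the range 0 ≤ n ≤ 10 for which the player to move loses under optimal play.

0, 1, 2, 3, 4, 5

Grundy values for subtraction set {6, 7}:
k:     0  1  2  3  4  5  6  7  8  9 10
g(k):  0  0  0  0  0  0  1  1  1  1  1
The P-positions (g = 0) in 0..10 are 0, 1, 2, 3, 4, 5.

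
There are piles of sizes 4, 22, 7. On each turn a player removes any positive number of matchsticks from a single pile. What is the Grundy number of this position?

21

In binary:
  00100  (4)
  10110  (22)
  00111  (7)
  -----
  10101  (21)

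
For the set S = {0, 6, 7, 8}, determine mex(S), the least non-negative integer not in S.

0 is in the set but 1 is not, so the mex is 1.

1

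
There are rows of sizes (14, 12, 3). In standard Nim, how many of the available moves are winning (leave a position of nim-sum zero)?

Compute the nim-sum pairwise:
14 ⊕ 12 = 2
2 ⊕ 3 = 1
The overall nim-sum is X = 1. A row of size p has a winning move iff p XOR X < p (reduce it to p XOR X).
  14: 14 XOR 1 = 15 ≥ 14 — no move.
  12: 12 XOR 1 = 13 ≥ 12 — no move.
  3: 3 XOR 1 = 2 < 3 — winning move (to 2).
That gives 1 winning move.

1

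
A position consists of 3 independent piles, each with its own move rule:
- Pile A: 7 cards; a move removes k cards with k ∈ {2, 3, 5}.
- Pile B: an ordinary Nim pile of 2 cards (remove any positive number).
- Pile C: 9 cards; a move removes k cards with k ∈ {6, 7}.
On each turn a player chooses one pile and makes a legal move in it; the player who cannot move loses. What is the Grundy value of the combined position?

3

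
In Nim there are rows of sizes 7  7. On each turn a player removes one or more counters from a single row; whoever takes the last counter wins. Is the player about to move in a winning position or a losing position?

Nim-sum: 7 XOR 7 = 0.
The nim-sum is 0, so this is a P-position: the player to move is in a losing position under optimal play.

Losing position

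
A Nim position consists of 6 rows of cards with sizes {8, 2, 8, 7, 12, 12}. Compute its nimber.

Compute the nim-sum pairwise:
8 ⊕ 2 = 10
10 ⊕ 8 = 2
2 ⊕ 7 = 5
5 ⊕ 12 = 9
9 ⊕ 12 = 5

5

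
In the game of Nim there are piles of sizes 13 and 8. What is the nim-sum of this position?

5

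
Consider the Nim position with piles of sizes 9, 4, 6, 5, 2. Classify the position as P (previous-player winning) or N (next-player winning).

Nim-sum: 9 XOR 4 XOR 6 XOR 5 XOR 2 = 12.
The nim-sum is 12 ≠ 0, so this is an N-position: the player to move can win.

N-position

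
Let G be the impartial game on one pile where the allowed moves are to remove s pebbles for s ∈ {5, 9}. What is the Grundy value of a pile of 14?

Grundy values for subtraction set {5, 9}:
g(0) = mex{} = 0
g(1) = mex{} = 0
g(2) = mex{} = 0
g(3) = mex{} = 0
g(4) = mex{} = 0
g(5) = mex{0} = 1
g(6) = mex{0} = 1
g(7) = mex{0} = 1
g(8) = mex{0} = 1
g(9) = mex{0} = 1
g(10) = mex{0,1} = 2
g(11) = mex{0,1} = 2
g(12) = mex{0,1} = 2
g(13) = mex{0,1} = 2
g(14) = mex{1} = 0
So g(14) = 0.

0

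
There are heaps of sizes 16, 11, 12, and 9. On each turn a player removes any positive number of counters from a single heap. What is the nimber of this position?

30

Nim-sum: 16 ⊕ 11 ⊕ 12 ⊕ 9 = 30.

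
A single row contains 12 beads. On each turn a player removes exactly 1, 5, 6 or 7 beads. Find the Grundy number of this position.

Compute g(0), g(1), … for moves {1, 5, 6, 7}:
g(0) = mex{} = 0
g(1) = mex{0} = 1
g(2) = mex{1} = 0
g(3) = mex{0} = 1
g(4) = mex{1} = 0
g(5) = mex{0} = 1
g(6) = mex{0,1} = 2
g(7) = mex{0,1,2} = 3
g(8) = mex{0,1,3} = 2
g(9) = mex{0,1,2} = 3
g(10) = mex{0,1,3} = 2
g(11) = mex{0,1,2} = 3
g(12) = mex{1,2,3} = 0
So g(12) = 0.

0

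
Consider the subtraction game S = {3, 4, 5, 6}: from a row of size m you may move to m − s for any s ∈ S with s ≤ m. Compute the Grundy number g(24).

2

Build the Grundy sequence with g(k) = mex{g(k−s) : s ∈ {3, 4, 5, 6}, s ≤ k}:
k:     0  1  2  3  4  5  6  7  8  9 10 11 12 13 14 15 16 17 18 19 20 21 22 23 24
g(k):  0  0  0  1  1  1  2  2  2  0  0  0  1  1  1  2  2  2  0  0  0  1  1  1  2
So g(24) = 2.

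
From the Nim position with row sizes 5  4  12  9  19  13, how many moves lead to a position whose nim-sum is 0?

1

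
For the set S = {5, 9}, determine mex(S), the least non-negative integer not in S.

0

0 is not in the set, so the mex is 0.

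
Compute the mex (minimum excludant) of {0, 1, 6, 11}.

The values 0, 1 are all present; 2 is the first non-negative integer missing from the set.

2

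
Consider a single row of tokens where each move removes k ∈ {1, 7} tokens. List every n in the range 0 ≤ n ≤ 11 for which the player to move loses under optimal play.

0, 2, 4, 6, 8, 10

Compute g(0), g(1), … for moves {1, 7}:
k:     0  1  2  3  4  5  6  7  8  9 10 11
g(k):  0  1  0  1  0  1  0  1  0  1  0  1
The P-positions (g = 0) in 0..11 are 0, 2, 4, 6, 8, 10.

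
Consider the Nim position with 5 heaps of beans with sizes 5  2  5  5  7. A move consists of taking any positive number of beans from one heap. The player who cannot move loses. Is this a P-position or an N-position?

P-position

In binary:
  101  (5)
  010  (2)
  101  (5)
  101  (5)
  111  (7)
  ---
  000  (0)
The nim-sum is 0, so this is a P-position: the player to move is in a losing position under optimal play.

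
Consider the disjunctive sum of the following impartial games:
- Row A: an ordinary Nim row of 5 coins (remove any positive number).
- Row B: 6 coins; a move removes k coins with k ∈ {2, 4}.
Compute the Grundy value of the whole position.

5

Row A is a plain Nim row of size 5, so its Grundy value is 5.
Build the Grundy sequence for row B with g(k) = mex{g(k−s) : s ∈ {2, 4}, s ≤ k}:
k:     0  1  2  3  4  5  6
g(k):  0  0  1  1  2  2  0
So g(6) = 0.
By the Sprague-Grundy theorem, the Grundy value of a sum of independent games is the XOR of the component values.
Combined value = 5 ⊕ 0 = 5.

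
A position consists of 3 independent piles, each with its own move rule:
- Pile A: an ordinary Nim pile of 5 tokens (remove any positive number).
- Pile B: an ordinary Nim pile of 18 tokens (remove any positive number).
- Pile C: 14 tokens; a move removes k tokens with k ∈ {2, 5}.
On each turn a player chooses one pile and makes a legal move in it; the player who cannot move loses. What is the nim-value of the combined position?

23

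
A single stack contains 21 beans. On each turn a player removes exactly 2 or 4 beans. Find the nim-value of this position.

Grundy values for subtraction set {2, 4}:
k:     0  1  2  3  4  5  6  7  8  9 10 11 12 13 14 15 16 17 18 19 20 21
g(k):  0  0  1  1  2  2  0  0  1  1  2  2  0  0  1  1  2  2  0  0  1  1
So g(21) = 1.

1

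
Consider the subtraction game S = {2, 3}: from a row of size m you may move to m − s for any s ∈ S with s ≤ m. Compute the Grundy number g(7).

Grundy values for subtraction set {2, 3}:
g(0) = mex{} = 0
g(1) = mex{} = 0
g(2) = mex{0} = 1
g(3) = mex{0} = 1
g(4) = mex{0,1} = 2
g(5) = mex{1} = 0
g(6) = mex{1,2} = 0
g(7) = mex{0,2} = 1
So g(7) = 1.

1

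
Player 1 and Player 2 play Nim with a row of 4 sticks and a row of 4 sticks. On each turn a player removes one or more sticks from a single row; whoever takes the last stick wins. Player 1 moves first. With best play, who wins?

Bitwise XOR of the heap sizes:
  100  (4)
  100  (4)
  ---
  000  (0)
The nim-sum is 0, so this is a P-position: the player to move is in a losing position under optimal play; Player 1 is about to move from it and so loses — Player 2 wins.

Player 2 wins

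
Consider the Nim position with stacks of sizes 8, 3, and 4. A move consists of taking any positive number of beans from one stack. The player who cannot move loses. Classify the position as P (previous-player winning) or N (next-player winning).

N-position

Nim-sum: 8 ^ 3 ^ 4 = 15.
The nim-sum is 15 ≠ 0, so this is an N-position: the player to move can win.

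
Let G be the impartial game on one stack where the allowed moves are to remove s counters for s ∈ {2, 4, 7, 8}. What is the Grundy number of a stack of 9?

4

Grundy values for subtraction set {2, 4, 7, 8}:
k:     0  1  2  3  4  5  6  7  8  9
g(k):  0  0  1  1  2  2  0  3  1  4
So g(9) = 4.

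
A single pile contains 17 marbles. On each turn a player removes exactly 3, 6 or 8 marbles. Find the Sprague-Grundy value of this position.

2

Build the Grundy sequence with g(k) = mex{g(k−s) : s ∈ {3, 6, 8}, s ≤ k}:
k:     0  1  2  3  4  5  6  7  8  9 10 11 12 13 14 15 16 17
g(k):  0  0  0  1  1  1  2  2  2  3  3  0  0  0  1  1  1  2
So g(17) = 2.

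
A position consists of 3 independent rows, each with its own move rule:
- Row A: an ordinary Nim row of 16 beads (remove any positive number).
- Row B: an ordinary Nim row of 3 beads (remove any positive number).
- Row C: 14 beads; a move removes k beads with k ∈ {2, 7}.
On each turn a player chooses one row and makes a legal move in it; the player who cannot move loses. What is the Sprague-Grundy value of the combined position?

Row A is a plain Nim row of size 16, so its Grundy value is 16.
Row B is a plain Nim row of size 3, so its Grundy value is 3.
Grundy values for row C (subtraction set {2, 7}):
g(0) = mex{} = 0
g(1) = mex{} = 0
g(2) = mex{0} = 1
g(3) = mex{0} = 1
g(4) = mex{1} = 0
g(5) = mex{1} = 0
g(6) = mex{0} = 1
g(7) = mex{0} = 1
g(8) = mex{0,1} = 2
g(9) = mex{1} = 0
g(10) = mex{1,2} = 0
g(11) = mex{0} = 1
g(12) = mex{0} = 1
g(13) = mex{1} = 0
g(14) = mex{1} = 0
So g(14) = 0.
By the Sprague-Grundy theorem, the Grundy value of a sum of independent games is the XOR of the component values.
Combined value = 16 ⊕ 3 ⊕ 0 = 19.

19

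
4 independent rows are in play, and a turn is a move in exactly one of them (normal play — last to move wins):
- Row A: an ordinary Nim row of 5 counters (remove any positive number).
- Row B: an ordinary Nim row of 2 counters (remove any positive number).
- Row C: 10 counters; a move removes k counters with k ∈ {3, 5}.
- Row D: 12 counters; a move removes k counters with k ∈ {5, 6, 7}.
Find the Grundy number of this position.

Row A is a plain Nim row of size 5, so its Grundy value is 5.
Row B is a plain Nim row of size 2, so its Grundy value is 2.
Grundy values for row C (subtraction set {3, 5}):
g(0) = mex{} = 0
g(1) = mex{} = 0
g(2) = mex{} = 0
g(3) = mex{0} = 1
g(4) = mex{0} = 1
g(5) = mex{0} = 1
g(6) = mex{0,1} = 2
g(7) = mex{0,1} = 2
g(8) = mex{1} = 0
g(9) = mex{1,2} = 0
g(10) = mex{1,2} = 0
So g(10) = 0.
Build the Grundy sequence for row D with g(k) = mex{g(k−s) : s ∈ {5, 6, 7}, s ≤ k}:
g(0) = mex{} = 0
g(1) = mex{} = 0
g(2) = mex{} = 0
g(3) = mex{} = 0
g(4) = mex{} = 0
g(5) = mex{0} = 1
g(6) = mex{0} = 1
g(7) = mex{0} = 1
g(8) = mex{0} = 1
g(9) = mex{0} = 1
g(10) = mex{0,1} = 2
g(11) = mex{0,1} = 2
g(12) = mex{1} = 0
So g(12) = 0.
The value of a disjunctive sum is the nim-sum of the parts.
Combined value = 5 ⊕ 2 ⊕ 0 ⊕ 0 = 7.

7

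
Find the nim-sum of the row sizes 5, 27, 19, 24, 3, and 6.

16

Nim-sum: 5 ^ 27 ^ 19 ^ 24 ^ 3 ^ 6 = 16.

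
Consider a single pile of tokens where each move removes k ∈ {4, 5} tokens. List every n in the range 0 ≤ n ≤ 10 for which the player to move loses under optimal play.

0, 1, 2, 3, 9, 10

Grundy values for subtraction set {4, 5}:
g(0) = mex{} = 0
g(1) = mex{} = 0
g(2) = mex{} = 0
g(3) = mex{} = 0
g(4) = mex{0} = 1
g(5) = mex{0} = 1
g(6) = mex{0} = 1
g(7) = mex{0} = 1
g(8) = mex{0,1} = 2
g(9) = mex{1} = 0
g(10) = mex{1} = 0
The P-positions (g = 0) in 0..10 are 0, 1, 2, 3, 9, 10.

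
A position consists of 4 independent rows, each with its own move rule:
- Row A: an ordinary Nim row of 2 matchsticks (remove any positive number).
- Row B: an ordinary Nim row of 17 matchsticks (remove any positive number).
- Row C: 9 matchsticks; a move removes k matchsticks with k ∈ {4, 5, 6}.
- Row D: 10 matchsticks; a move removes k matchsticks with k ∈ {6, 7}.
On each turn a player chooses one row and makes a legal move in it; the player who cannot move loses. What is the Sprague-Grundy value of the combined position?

16

Row A is a plain Nim row of size 2, so its Grundy value is 2.
Row B is a plain Nim row of size 17, so its Grundy value is 17.
For row C, compute g(0), g(1), … with moves {4, 5, 6}:
g(0) = mex{} = 0
g(1) = mex{} = 0
g(2) = mex{} = 0
g(3) = mex{} = 0
g(4) = mex{0} = 1
g(5) = mex{0} = 1
g(6) = mex{0} = 1
g(7) = mex{0} = 1
g(8) = mex{0,1} = 2
g(9) = mex{0,1} = 2
So g(9) = 2.
For row D, compute g(0), g(1), … with moves {6, 7}:
g(0) = mex{} = 0
g(1) = mex{} = 0
g(2) = mex{} = 0
g(3) = mex{} = 0
g(4) = mex{} = 0
g(5) = mex{} = 0
g(6) = mex{0} = 1
g(7) = mex{0} = 1
g(8) = mex{0} = 1
g(9) = mex{0} = 1
g(10) = mex{0} = 1
So g(10) = 1.
The value of a disjunctive sum is the nim-sum of the parts.
Combined value = 2 XOR 17 XOR 2 XOR 1 = 16.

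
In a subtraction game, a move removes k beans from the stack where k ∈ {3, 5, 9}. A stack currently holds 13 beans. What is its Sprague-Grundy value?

Build the Grundy sequence with g(k) = mex{g(k−s) : s ∈ {3, 5, 9}, s ≤ k}:
k:     0  1  2  3  4  5  6  7  8  9 10 11 12 13
g(k):  0  0  0  1  1  1  2  2  0  3  3  1  0  2
So g(13) = 2.

2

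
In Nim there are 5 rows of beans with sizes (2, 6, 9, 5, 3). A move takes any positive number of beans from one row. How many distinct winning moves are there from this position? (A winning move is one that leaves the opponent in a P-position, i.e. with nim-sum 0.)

1

In binary:
  0010  (2)
  0110  (6)
  1001  (9)
  0101  (5)
  0011  (3)
  ----
  1011  (11)
The overall nim-sum is X = 11. A row of size p has a winning move iff p XOR X < p (reduce it to p XOR X).
  2: 2 XOR 11 = 9 ≥ 2 — no move.
  6: 6 XOR 11 = 13 ≥ 6 — no move.
  9: 9 XOR 11 = 2 < 9 — winning move (to 2).
  5: 5 XOR 11 = 14 ≥ 5 — no move.
  3: 3 XOR 11 = 8 ≥ 3 — no move.
That gives 1 winning move.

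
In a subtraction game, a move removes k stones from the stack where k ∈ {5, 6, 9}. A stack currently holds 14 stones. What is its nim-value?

0

Compute g(0), g(1), … for moves {5, 6, 9}:
g(0) = mex{} = 0
g(1) = mex{} = 0
g(2) = mex{} = 0
g(3) = mex{} = 0
g(4) = mex{} = 0
g(5) = mex{0} = 1
g(6) = mex{0} = 1
g(7) = mex{0} = 1
g(8) = mex{0} = 1
g(9) = mex{0} = 1
g(10) = mex{0,1} = 2
g(11) = mex{0,1} = 2
g(12) = mex{0,1} = 2
g(13) = mex{0,1} = 2
g(14) = mex{1} = 0
So g(14) = 0.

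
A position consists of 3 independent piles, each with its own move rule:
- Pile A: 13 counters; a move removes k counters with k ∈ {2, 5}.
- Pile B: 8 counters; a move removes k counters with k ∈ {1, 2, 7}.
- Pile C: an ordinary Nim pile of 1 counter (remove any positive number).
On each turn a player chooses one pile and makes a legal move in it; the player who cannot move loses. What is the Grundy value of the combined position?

2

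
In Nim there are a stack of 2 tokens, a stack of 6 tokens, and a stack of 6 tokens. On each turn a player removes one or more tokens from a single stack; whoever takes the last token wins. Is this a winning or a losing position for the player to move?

Nim-sum: 2 XOR 6 XOR 6 = 2.
The nim-sum is 2 ≠ 0, so this is an N-position: the player to move can win.

Winning position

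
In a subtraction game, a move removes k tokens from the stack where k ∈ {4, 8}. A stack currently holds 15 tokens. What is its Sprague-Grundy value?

0

Build the Grundy sequence with g(k) = mex{g(k−s) : s ∈ {4, 8}, s ≤ k}:
k:     0  1  2  3  4  5  6  7  8  9 10 11 12 13 14 15
g(k):  0  0  0  0  1  1  1  1  2  2  2  2  0  0  0  0
So g(15) = 0.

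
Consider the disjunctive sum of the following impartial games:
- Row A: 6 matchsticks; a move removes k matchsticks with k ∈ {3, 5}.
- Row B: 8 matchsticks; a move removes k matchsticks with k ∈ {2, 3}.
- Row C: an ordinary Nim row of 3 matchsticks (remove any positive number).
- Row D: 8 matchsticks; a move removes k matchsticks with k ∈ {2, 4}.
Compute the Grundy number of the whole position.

For row A, compute g(0), g(1), … with moves {3, 5}:
k:     0  1  2  3  4  5  6
g(k):  0  0  0  1  1  1  2
So g(6) = 2.
Grundy values for row B (subtraction set {2, 3}):
g(0) = mex{} = 0
g(1) = mex{} = 0
g(2) = mex{0} = 1
g(3) = mex{0} = 1
g(4) = mex{0,1} = 2
g(5) = mex{1} = 0
g(6) = mex{1,2} = 0
g(7) = mex{0,2} = 1
g(8) = mex{0} = 1
So g(8) = 1.
Row C is a plain Nim row of size 3, so its Grundy value is 3.
Build the Grundy sequence for row D with g(k) = mex{g(k−s) : s ∈ {2, 4}, s ≤ k}:
k:     0  1  2  3  4  5  6  7  8
g(k):  0  0  1  1  2  2  0  0  1
So g(8) = 1.
The value of a disjunctive sum is the nim-sum of the parts.
Combined value = 2 ⊕ 1 ⊕ 3 ⊕ 1 = 1.

1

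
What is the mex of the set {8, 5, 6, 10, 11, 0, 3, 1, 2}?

The values 0, 1, 2, 3 are all present; 4 is the first non-negative integer missing from the set.

4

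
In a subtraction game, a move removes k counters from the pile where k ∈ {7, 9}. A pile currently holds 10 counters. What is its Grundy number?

Grundy values for subtraction set {7, 9}:
k:     0  1  2  3  4  5  6  7  8  9 10
g(k):  0  0  0  0  0  0  0  1  1  1  1
So g(10) = 1.

1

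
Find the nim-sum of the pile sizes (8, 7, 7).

8

Bitwise XOR of the heap sizes:
  1000  (8)
  0111  (7)
  0111  (7)
  ----
  1000  (8)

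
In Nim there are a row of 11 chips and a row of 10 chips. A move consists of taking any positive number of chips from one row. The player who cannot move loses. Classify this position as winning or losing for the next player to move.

Winning position

Nim-sum: 11 XOR 10 = 1.
The nim-sum is 1 ≠ 0, so this is an N-position: the player to move can win.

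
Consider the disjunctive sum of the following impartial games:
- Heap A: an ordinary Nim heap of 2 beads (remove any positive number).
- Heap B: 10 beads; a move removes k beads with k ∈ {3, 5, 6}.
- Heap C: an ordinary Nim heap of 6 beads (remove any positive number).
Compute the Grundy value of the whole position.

Heap A is a plain Nim heap of size 2, so its Grundy value is 2.
Grundy values for heap B (subtraction set {3, 5, 6}):
g(0) = mex{} = 0
g(1) = mex{} = 0
g(2) = mex{} = 0
g(3) = mex{0} = 1
g(4) = mex{0} = 1
g(5) = mex{0} = 1
g(6) = mex{0,1} = 2
g(7) = mex{0,1} = 2
g(8) = mex{0,1} = 2
g(9) = mex{1,2} = 0
g(10) = mex{1,2} = 0
So g(10) = 0.
Heap C is a plain Nim heap of size 6, so its Grundy value is 6.
The value of a disjunctive sum is the nim-sum of the parts.
Combined value = 2 XOR 0 XOR 6 = 4.

4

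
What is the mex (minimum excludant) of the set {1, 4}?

0

0 is not in the set, so the mex is 0.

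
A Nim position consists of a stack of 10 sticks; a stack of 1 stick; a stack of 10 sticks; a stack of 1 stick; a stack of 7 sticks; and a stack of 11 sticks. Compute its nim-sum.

12

Compute the nim-sum pairwise:
10 ⊕ 1 = 11
11 ⊕ 10 = 1
1 ⊕ 1 = 0
0 ⊕ 7 = 7
7 ⊕ 11 = 12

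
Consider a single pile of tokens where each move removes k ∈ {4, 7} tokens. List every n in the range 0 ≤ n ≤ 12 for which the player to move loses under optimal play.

Grundy values for subtraction set {4, 7}:
g(0) = mex{} = 0
g(1) = mex{} = 0
g(2) = mex{} = 0
g(3) = mex{} = 0
g(4) = mex{0} = 1
g(5) = mex{0} = 1
g(6) = mex{0} = 1
g(7) = mex{0} = 1
g(8) = mex{0,1} = 2
g(9) = mex{0,1} = 2
g(10) = mex{0,1} = 2
g(11) = mex{1} = 0
g(12) = mex{1,2} = 0
The P-positions (g = 0) in 0..12 are 0, 1, 2, 3, 11, 12.

0, 1, 2, 3, 11, 12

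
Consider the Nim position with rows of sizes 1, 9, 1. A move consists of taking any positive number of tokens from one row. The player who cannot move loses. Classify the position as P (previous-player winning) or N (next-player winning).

N-position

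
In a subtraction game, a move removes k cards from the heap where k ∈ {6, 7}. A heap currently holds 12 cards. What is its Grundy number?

2

Build the Grundy sequence with g(k) = mex{g(k−s) : s ∈ {6, 7}, s ≤ k}:
k:     0  1  2  3  4  5  6  7  8  9 10 11 12
g(k):  0  0  0  0  0  0  1  1  1  1  1  1  2
So g(12) = 2.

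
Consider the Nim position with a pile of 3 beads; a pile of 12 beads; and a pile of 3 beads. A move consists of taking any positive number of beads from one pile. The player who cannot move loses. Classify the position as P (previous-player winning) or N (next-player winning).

N-position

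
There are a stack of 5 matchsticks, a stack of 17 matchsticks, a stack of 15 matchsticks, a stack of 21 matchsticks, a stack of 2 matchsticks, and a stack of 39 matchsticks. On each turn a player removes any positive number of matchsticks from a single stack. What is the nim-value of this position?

43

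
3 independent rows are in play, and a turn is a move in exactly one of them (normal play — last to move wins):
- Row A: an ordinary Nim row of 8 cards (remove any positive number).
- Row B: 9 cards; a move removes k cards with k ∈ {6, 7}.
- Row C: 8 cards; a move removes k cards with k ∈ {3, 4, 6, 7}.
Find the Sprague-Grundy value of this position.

Row A is a plain Nim row of size 8, so its Grundy value is 8.
For row B, compute g(0), g(1), … with moves {6, 7}:
g(0) = mex{} = 0
g(1) = mex{} = 0
g(2) = mex{} = 0
g(3) = mex{} = 0
g(4) = mex{} = 0
g(5) = mex{} = 0
g(6) = mex{0} = 1
g(7) = mex{0} = 1
g(8) = mex{0} = 1
g(9) = mex{0} = 1
So g(9) = 1.
For row C, compute g(0), g(1), … with moves {3, 4, 6, 7}:
g(0) = mex{} = 0
g(1) = mex{} = 0
g(2) = mex{} = 0
g(3) = mex{0} = 1
g(4) = mex{0} = 1
g(5) = mex{0} = 1
g(6) = mex{0,1} = 2
g(7) = mex{0,1} = 2
g(8) = mex{0,1} = 2
So g(8) = 2.
By the Sprague-Grundy theorem, the Grundy value of a sum of independent games is the XOR of the component values.
Combined value = 8 XOR 1 XOR 2 = 11.

11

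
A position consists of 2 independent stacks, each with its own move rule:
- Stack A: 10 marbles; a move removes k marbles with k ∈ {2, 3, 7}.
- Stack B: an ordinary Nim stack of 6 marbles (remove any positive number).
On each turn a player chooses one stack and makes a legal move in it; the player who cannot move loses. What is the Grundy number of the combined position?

6

Grundy values for stack A (subtraction set {2, 3, 7}):
k:     0  1  2  3  4  5  6  7  8  9 10
g(k):  0  0  1  1  2  0  0  1  1  2  0
So g(10) = 0.
Stack B is a plain Nim stack of size 6, so its Grundy value is 6.
By the Sprague-Grundy theorem, the Grundy value of a sum of independent games is the XOR of the component values.
Combined value = 0 ⊕ 6 = 6.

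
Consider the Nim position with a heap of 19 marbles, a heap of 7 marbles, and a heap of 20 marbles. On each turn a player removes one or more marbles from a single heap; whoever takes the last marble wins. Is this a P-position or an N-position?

P-position

Compute the nim-sum pairwise:
19 ⊕ 7 = 20
20 ⊕ 20 = 0
The nim-sum is 0, so this is a P-position: the player to move is in a losing position under optimal play.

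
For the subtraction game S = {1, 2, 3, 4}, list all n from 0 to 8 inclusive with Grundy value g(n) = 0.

0, 5

Compute g(0), g(1), … for moves {1, 2, 3, 4}:
k:     0  1  2  3  4  5  6  7  8
g(k):  0  1  2  3  4  0  1  2  3
The P-positions (g = 0) in 0..8 are 0, 5.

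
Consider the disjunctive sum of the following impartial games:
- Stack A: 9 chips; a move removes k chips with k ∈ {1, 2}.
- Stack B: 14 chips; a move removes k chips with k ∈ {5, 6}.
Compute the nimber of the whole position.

Grundy values for stack A (subtraction set {1, 2}):
k:     0  1  2  3  4  5  6  7  8  9
g(k):  0  1  2  0  1  2  0  1  2  0
So g(9) = 0.
For stack B, compute g(0), g(1), … with moves {5, 6}:
k:     0  1  2  3  4  5  6  7  8  9 10 11 12 13 14
g(k):  0  0  0  0  0  1  1  1  1  1  2  0  0  0  0
So g(14) = 0.
The value of a disjunctive sum is the nim-sum of the parts.
Combined value = 0 ⊕ 0 = 0.

0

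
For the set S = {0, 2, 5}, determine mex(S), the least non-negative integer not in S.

0 is in the set but 1 is not, so the mex is 1.

1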